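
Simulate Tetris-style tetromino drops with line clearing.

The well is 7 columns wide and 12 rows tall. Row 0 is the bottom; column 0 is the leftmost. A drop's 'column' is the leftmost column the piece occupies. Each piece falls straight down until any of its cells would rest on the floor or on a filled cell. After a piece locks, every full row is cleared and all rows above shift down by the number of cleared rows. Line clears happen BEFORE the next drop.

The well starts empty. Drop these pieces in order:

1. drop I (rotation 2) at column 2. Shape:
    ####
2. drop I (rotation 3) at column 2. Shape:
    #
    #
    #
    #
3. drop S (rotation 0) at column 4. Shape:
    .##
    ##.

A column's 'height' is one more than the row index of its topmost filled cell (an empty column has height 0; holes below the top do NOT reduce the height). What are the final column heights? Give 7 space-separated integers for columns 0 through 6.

Answer: 0 0 5 1 2 3 3

Derivation:
Drop 1: I rot2 at col 2 lands with bottom-row=0; cleared 0 line(s) (total 0); column heights now [0 0 1 1 1 1 0], max=1
Drop 2: I rot3 at col 2 lands with bottom-row=1; cleared 0 line(s) (total 0); column heights now [0 0 5 1 1 1 0], max=5
Drop 3: S rot0 at col 4 lands with bottom-row=1; cleared 0 line(s) (total 0); column heights now [0 0 5 1 2 3 3], max=5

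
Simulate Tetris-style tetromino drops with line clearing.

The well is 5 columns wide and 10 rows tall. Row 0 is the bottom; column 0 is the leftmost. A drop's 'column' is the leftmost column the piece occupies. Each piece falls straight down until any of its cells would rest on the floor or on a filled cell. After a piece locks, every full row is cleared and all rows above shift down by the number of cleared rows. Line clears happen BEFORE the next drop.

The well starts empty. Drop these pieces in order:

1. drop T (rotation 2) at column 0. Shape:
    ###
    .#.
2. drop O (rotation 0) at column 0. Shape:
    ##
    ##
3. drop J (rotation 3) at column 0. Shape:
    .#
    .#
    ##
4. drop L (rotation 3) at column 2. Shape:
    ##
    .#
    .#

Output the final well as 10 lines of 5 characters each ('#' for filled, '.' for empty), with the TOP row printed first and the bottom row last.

Drop 1: T rot2 at col 0 lands with bottom-row=0; cleared 0 line(s) (total 0); column heights now [2 2 2 0 0], max=2
Drop 2: O rot0 at col 0 lands with bottom-row=2; cleared 0 line(s) (total 0); column heights now [4 4 2 0 0], max=4
Drop 3: J rot3 at col 0 lands with bottom-row=4; cleared 0 line(s) (total 0); column heights now [5 7 2 0 0], max=7
Drop 4: L rot3 at col 2 lands with bottom-row=0; cleared 0 line(s) (total 0); column heights now [5 7 3 3 0], max=7

Answer: .....
.....
.....
.#...
.#...
##...
##...
####.
####.
.#.#.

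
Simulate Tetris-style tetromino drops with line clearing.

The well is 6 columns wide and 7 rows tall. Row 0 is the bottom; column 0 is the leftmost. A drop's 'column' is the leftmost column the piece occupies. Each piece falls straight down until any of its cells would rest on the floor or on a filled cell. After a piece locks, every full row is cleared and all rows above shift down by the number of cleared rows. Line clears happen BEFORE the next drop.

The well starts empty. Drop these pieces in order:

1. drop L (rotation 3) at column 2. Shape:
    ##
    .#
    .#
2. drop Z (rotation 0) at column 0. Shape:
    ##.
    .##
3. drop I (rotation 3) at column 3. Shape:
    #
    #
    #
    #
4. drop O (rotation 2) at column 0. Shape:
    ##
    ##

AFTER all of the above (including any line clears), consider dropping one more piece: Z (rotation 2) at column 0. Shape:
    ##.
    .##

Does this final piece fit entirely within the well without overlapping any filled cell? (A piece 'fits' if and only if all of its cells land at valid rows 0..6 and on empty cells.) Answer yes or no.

Answer: no

Derivation:
Drop 1: L rot3 at col 2 lands with bottom-row=0; cleared 0 line(s) (total 0); column heights now [0 0 3 3 0 0], max=3
Drop 2: Z rot0 at col 0 lands with bottom-row=3; cleared 0 line(s) (total 0); column heights now [5 5 4 3 0 0], max=5
Drop 3: I rot3 at col 3 lands with bottom-row=3; cleared 0 line(s) (total 0); column heights now [5 5 4 7 0 0], max=7
Drop 4: O rot2 at col 0 lands with bottom-row=5; cleared 0 line(s) (total 0); column heights now [7 7 4 7 0 0], max=7
Test piece Z rot2 at col 0 (width 3): heights before test = [7 7 4 7 0 0]; fits = False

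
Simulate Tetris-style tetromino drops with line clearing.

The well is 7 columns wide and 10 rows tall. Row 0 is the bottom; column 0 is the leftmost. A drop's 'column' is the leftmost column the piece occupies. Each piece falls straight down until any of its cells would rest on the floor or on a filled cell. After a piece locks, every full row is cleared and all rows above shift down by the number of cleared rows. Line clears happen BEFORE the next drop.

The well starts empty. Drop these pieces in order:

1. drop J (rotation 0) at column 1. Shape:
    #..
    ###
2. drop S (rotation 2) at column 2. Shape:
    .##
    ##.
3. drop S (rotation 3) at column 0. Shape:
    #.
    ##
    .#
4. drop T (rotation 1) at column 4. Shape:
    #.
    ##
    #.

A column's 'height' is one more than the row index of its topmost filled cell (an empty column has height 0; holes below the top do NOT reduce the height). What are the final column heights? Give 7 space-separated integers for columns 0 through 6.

Answer: 5 4 2 3 6 5 0

Derivation:
Drop 1: J rot0 at col 1 lands with bottom-row=0; cleared 0 line(s) (total 0); column heights now [0 2 1 1 0 0 0], max=2
Drop 2: S rot2 at col 2 lands with bottom-row=1; cleared 0 line(s) (total 0); column heights now [0 2 2 3 3 0 0], max=3
Drop 3: S rot3 at col 0 lands with bottom-row=2; cleared 0 line(s) (total 0); column heights now [5 4 2 3 3 0 0], max=5
Drop 4: T rot1 at col 4 lands with bottom-row=3; cleared 0 line(s) (total 0); column heights now [5 4 2 3 6 5 0], max=6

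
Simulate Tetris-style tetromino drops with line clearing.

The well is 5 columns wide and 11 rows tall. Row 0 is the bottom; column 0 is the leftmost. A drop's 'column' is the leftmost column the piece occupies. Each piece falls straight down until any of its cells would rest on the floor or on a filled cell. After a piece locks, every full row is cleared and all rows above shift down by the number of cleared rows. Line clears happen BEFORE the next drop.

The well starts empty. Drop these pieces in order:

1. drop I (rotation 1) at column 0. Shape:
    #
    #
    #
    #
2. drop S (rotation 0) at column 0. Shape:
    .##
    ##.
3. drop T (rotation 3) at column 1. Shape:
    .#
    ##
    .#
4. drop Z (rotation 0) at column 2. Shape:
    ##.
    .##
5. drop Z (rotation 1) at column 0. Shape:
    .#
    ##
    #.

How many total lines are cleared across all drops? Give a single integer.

Drop 1: I rot1 at col 0 lands with bottom-row=0; cleared 0 line(s) (total 0); column heights now [4 0 0 0 0], max=4
Drop 2: S rot0 at col 0 lands with bottom-row=4; cleared 0 line(s) (total 0); column heights now [5 6 6 0 0], max=6
Drop 3: T rot3 at col 1 lands with bottom-row=6; cleared 0 line(s) (total 0); column heights now [5 8 9 0 0], max=9
Drop 4: Z rot0 at col 2 lands with bottom-row=8; cleared 0 line(s) (total 0); column heights now [5 8 10 10 9], max=10
Drop 5: Z rot1 at col 0 lands with bottom-row=7; cleared 1 line(s) (total 1); column heights now [8 9 9 9 0], max=9

Answer: 1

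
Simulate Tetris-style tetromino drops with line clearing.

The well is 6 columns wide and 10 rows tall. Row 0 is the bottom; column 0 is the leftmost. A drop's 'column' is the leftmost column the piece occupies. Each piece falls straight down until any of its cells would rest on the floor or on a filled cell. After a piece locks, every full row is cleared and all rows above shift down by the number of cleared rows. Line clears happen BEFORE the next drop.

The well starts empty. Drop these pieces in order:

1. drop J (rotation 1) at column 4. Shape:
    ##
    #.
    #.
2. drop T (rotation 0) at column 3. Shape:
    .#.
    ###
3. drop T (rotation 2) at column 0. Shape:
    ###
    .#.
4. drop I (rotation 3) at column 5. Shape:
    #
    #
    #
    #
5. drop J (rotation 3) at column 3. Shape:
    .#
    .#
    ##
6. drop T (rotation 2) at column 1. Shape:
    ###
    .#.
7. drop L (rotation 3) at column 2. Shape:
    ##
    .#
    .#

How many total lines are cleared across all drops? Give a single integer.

Answer: 0

Derivation:
Drop 1: J rot1 at col 4 lands with bottom-row=0; cleared 0 line(s) (total 0); column heights now [0 0 0 0 3 3], max=3
Drop 2: T rot0 at col 3 lands with bottom-row=3; cleared 0 line(s) (total 0); column heights now [0 0 0 4 5 4], max=5
Drop 3: T rot2 at col 0 lands with bottom-row=0; cleared 0 line(s) (total 0); column heights now [2 2 2 4 5 4], max=5
Drop 4: I rot3 at col 5 lands with bottom-row=4; cleared 0 line(s) (total 0); column heights now [2 2 2 4 5 8], max=8
Drop 5: J rot3 at col 3 lands with bottom-row=5; cleared 0 line(s) (total 0); column heights now [2 2 2 6 8 8], max=8
Drop 6: T rot2 at col 1 lands with bottom-row=5; cleared 0 line(s) (total 0); column heights now [2 7 7 7 8 8], max=8
Drop 7: L rot3 at col 2 lands with bottom-row=7; cleared 0 line(s) (total 0); column heights now [2 7 10 10 8 8], max=10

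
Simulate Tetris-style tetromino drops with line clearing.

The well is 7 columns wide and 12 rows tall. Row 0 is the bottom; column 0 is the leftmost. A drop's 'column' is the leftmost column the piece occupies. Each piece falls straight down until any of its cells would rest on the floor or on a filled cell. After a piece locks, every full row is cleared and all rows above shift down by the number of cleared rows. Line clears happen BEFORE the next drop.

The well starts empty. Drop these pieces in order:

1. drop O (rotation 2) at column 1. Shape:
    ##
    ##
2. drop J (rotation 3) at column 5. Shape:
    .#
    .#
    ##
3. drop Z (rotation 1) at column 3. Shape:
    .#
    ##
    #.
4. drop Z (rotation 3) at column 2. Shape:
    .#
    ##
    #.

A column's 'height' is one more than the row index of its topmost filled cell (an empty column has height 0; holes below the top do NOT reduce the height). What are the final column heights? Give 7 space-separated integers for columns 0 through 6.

Answer: 0 2 4 5 3 1 3

Derivation:
Drop 1: O rot2 at col 1 lands with bottom-row=0; cleared 0 line(s) (total 0); column heights now [0 2 2 0 0 0 0], max=2
Drop 2: J rot3 at col 5 lands with bottom-row=0; cleared 0 line(s) (total 0); column heights now [0 2 2 0 0 1 3], max=3
Drop 3: Z rot1 at col 3 lands with bottom-row=0; cleared 0 line(s) (total 0); column heights now [0 2 2 2 3 1 3], max=3
Drop 4: Z rot3 at col 2 lands with bottom-row=2; cleared 0 line(s) (total 0); column heights now [0 2 4 5 3 1 3], max=5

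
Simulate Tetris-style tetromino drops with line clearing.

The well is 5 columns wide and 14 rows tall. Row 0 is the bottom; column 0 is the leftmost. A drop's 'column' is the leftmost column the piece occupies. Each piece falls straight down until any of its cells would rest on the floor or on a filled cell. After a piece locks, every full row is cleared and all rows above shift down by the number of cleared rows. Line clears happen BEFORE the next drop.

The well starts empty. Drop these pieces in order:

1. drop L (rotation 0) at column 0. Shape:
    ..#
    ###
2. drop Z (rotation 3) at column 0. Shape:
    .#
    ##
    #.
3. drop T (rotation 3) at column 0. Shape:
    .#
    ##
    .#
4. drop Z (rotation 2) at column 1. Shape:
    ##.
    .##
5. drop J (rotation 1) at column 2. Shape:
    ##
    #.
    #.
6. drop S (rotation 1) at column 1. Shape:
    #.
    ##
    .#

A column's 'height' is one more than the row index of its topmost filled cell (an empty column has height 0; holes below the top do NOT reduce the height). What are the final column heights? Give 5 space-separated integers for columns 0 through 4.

Drop 1: L rot0 at col 0 lands with bottom-row=0; cleared 0 line(s) (total 0); column heights now [1 1 2 0 0], max=2
Drop 2: Z rot3 at col 0 lands with bottom-row=1; cleared 0 line(s) (total 0); column heights now [3 4 2 0 0], max=4
Drop 3: T rot3 at col 0 lands with bottom-row=4; cleared 0 line(s) (total 0); column heights now [6 7 2 0 0], max=7
Drop 4: Z rot2 at col 1 lands with bottom-row=6; cleared 0 line(s) (total 0); column heights now [6 8 8 7 0], max=8
Drop 5: J rot1 at col 2 lands with bottom-row=8; cleared 0 line(s) (total 0); column heights now [6 8 11 11 0], max=11
Drop 6: S rot1 at col 1 lands with bottom-row=11; cleared 0 line(s) (total 0); column heights now [6 14 13 11 0], max=14

Answer: 6 14 13 11 0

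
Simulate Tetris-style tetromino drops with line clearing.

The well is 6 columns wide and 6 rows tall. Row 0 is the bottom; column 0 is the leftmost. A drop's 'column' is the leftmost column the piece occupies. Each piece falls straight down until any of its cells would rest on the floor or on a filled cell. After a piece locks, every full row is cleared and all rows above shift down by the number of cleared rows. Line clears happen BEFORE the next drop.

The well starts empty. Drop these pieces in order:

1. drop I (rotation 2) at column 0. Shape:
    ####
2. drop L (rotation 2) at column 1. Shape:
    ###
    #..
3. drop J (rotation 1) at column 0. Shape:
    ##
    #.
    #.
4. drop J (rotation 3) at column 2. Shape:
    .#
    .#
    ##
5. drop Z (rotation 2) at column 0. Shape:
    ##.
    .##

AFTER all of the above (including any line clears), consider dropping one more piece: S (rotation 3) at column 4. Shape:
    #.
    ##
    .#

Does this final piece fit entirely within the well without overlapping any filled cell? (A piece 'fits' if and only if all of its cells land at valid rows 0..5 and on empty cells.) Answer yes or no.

Answer: yes

Derivation:
Drop 1: I rot2 at col 0 lands with bottom-row=0; cleared 0 line(s) (total 0); column heights now [1 1 1 1 0 0], max=1
Drop 2: L rot2 at col 1 lands with bottom-row=1; cleared 0 line(s) (total 0); column heights now [1 3 3 3 0 0], max=3
Drop 3: J rot1 at col 0 lands with bottom-row=1; cleared 0 line(s) (total 0); column heights now [4 4 3 3 0 0], max=4
Drop 4: J rot3 at col 2 lands with bottom-row=3; cleared 0 line(s) (total 0); column heights now [4 4 4 6 0 0], max=6
Drop 5: Z rot2 at col 0 lands with bottom-row=4; cleared 0 line(s) (total 0); column heights now [6 6 5 6 0 0], max=6
Test piece S rot3 at col 4 (width 2): heights before test = [6 6 5 6 0 0]; fits = True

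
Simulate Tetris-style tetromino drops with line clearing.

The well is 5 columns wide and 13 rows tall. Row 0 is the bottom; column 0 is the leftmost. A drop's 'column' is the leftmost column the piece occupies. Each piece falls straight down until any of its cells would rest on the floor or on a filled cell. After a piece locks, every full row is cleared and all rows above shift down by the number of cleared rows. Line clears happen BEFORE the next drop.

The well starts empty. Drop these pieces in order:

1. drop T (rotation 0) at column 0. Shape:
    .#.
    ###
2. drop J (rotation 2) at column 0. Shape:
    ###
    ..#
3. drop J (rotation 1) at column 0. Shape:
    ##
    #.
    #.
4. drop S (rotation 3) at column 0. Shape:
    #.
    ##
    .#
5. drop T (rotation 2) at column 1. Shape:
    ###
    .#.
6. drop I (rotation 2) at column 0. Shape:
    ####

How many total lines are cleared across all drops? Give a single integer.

Answer: 0

Derivation:
Drop 1: T rot0 at col 0 lands with bottom-row=0; cleared 0 line(s) (total 0); column heights now [1 2 1 0 0], max=2
Drop 2: J rot2 at col 0 lands with bottom-row=1; cleared 0 line(s) (total 0); column heights now [3 3 3 0 0], max=3
Drop 3: J rot1 at col 0 lands with bottom-row=3; cleared 0 line(s) (total 0); column heights now [6 6 3 0 0], max=6
Drop 4: S rot3 at col 0 lands with bottom-row=6; cleared 0 line(s) (total 0); column heights now [9 8 3 0 0], max=9
Drop 5: T rot2 at col 1 lands with bottom-row=7; cleared 0 line(s) (total 0); column heights now [9 9 9 9 0], max=9
Drop 6: I rot2 at col 0 lands with bottom-row=9; cleared 0 line(s) (total 0); column heights now [10 10 10 10 0], max=10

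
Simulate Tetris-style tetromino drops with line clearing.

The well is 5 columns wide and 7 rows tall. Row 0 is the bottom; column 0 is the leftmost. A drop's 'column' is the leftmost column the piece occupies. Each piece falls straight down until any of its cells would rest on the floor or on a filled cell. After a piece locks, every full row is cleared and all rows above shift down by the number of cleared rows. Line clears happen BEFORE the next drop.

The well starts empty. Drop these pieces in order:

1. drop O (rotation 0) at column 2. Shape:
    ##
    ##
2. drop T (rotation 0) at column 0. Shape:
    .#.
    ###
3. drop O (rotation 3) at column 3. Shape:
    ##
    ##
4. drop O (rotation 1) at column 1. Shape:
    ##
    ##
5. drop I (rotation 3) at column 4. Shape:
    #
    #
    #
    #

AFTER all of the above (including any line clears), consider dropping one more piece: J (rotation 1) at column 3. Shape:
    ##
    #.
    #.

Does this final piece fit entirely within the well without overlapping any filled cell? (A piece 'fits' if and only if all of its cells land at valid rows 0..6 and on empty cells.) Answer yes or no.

Answer: no

Derivation:
Drop 1: O rot0 at col 2 lands with bottom-row=0; cleared 0 line(s) (total 0); column heights now [0 0 2 2 0], max=2
Drop 2: T rot0 at col 0 lands with bottom-row=2; cleared 0 line(s) (total 0); column heights now [3 4 3 2 0], max=4
Drop 3: O rot3 at col 3 lands with bottom-row=2; cleared 1 line(s) (total 1); column heights now [0 3 2 3 3], max=3
Drop 4: O rot1 at col 1 lands with bottom-row=3; cleared 0 line(s) (total 1); column heights now [0 5 5 3 3], max=5
Drop 5: I rot3 at col 4 lands with bottom-row=3; cleared 0 line(s) (total 1); column heights now [0 5 5 3 7], max=7
Test piece J rot1 at col 3 (width 2): heights before test = [0 5 5 3 7]; fits = False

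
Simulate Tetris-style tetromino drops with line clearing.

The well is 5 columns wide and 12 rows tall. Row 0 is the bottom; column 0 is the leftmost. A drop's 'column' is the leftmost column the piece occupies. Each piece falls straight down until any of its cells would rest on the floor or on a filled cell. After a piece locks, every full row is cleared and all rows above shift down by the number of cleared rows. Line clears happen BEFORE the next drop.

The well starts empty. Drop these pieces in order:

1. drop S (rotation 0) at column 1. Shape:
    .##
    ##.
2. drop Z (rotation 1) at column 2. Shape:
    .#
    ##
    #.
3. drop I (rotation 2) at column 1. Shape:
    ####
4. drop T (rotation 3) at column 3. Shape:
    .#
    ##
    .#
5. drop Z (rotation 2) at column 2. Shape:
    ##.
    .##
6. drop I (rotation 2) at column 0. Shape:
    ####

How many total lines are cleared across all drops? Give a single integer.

Drop 1: S rot0 at col 1 lands with bottom-row=0; cleared 0 line(s) (total 0); column heights now [0 1 2 2 0], max=2
Drop 2: Z rot1 at col 2 lands with bottom-row=2; cleared 0 line(s) (total 0); column heights now [0 1 4 5 0], max=5
Drop 3: I rot2 at col 1 lands with bottom-row=5; cleared 0 line(s) (total 0); column heights now [0 6 6 6 6], max=6
Drop 4: T rot3 at col 3 lands with bottom-row=6; cleared 0 line(s) (total 0); column heights now [0 6 6 8 9], max=9
Drop 5: Z rot2 at col 2 lands with bottom-row=9; cleared 0 line(s) (total 0); column heights now [0 6 11 11 10], max=11
Drop 6: I rot2 at col 0 lands with bottom-row=11; cleared 0 line(s) (total 0); column heights now [12 12 12 12 10], max=12

Answer: 0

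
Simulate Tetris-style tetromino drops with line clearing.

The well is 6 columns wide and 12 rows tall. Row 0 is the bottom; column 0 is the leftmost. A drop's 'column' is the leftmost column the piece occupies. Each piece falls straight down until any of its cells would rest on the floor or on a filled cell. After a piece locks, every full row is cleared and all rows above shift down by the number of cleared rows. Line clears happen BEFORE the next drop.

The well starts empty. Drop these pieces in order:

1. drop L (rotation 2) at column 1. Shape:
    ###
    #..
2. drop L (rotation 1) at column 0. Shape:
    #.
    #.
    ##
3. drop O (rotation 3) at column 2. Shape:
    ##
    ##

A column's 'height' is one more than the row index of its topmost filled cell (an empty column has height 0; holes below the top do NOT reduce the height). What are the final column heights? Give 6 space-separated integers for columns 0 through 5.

Answer: 5 3 4 4 0 0

Derivation:
Drop 1: L rot2 at col 1 lands with bottom-row=0; cleared 0 line(s) (total 0); column heights now [0 2 2 2 0 0], max=2
Drop 2: L rot1 at col 0 lands with bottom-row=2; cleared 0 line(s) (total 0); column heights now [5 3 2 2 0 0], max=5
Drop 3: O rot3 at col 2 lands with bottom-row=2; cleared 0 line(s) (total 0); column heights now [5 3 4 4 0 0], max=5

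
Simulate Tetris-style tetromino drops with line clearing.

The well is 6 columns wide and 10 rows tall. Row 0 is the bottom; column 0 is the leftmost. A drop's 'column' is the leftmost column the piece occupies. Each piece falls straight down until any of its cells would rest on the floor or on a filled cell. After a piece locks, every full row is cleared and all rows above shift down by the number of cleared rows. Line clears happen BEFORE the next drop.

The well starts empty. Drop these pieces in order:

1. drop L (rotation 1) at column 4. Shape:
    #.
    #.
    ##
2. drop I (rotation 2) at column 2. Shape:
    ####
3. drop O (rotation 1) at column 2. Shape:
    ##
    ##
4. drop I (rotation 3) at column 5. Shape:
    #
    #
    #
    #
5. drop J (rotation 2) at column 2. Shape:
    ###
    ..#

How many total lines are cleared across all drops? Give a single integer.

Drop 1: L rot1 at col 4 lands with bottom-row=0; cleared 0 line(s) (total 0); column heights now [0 0 0 0 3 1], max=3
Drop 2: I rot2 at col 2 lands with bottom-row=3; cleared 0 line(s) (total 0); column heights now [0 0 4 4 4 4], max=4
Drop 3: O rot1 at col 2 lands with bottom-row=4; cleared 0 line(s) (total 0); column heights now [0 0 6 6 4 4], max=6
Drop 4: I rot3 at col 5 lands with bottom-row=4; cleared 0 line(s) (total 0); column heights now [0 0 6 6 4 8], max=8
Drop 5: J rot2 at col 2 lands with bottom-row=5; cleared 0 line(s) (total 0); column heights now [0 0 7 7 7 8], max=8

Answer: 0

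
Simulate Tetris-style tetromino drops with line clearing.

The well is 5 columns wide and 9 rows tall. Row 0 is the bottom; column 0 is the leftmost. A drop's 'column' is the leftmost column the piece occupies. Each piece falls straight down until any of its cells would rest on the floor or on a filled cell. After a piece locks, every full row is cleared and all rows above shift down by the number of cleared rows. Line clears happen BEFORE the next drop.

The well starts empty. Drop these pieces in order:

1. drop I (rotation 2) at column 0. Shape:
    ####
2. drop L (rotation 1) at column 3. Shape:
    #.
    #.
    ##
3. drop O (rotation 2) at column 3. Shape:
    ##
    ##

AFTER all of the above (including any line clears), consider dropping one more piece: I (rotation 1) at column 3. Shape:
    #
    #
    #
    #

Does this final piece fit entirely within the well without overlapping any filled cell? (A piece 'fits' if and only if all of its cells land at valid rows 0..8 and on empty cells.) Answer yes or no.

Drop 1: I rot2 at col 0 lands with bottom-row=0; cleared 0 line(s) (total 0); column heights now [1 1 1 1 0], max=1
Drop 2: L rot1 at col 3 lands with bottom-row=1; cleared 0 line(s) (total 0); column heights now [1 1 1 4 2], max=4
Drop 3: O rot2 at col 3 lands with bottom-row=4; cleared 0 line(s) (total 0); column heights now [1 1 1 6 6], max=6
Test piece I rot1 at col 3 (width 1): heights before test = [1 1 1 6 6]; fits = False

Answer: no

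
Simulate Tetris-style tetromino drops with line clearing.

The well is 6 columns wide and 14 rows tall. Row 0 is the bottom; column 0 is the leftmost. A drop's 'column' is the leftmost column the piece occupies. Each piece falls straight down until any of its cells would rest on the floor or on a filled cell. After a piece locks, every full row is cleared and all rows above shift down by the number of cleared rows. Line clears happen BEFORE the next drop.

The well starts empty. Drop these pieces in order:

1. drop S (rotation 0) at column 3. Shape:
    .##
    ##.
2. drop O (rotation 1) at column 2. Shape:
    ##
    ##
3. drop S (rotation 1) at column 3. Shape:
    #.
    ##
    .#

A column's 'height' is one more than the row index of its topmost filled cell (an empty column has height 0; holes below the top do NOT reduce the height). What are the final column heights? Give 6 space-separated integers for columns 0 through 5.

Answer: 0 0 3 5 4 2

Derivation:
Drop 1: S rot0 at col 3 lands with bottom-row=0; cleared 0 line(s) (total 0); column heights now [0 0 0 1 2 2], max=2
Drop 2: O rot1 at col 2 lands with bottom-row=1; cleared 0 line(s) (total 0); column heights now [0 0 3 3 2 2], max=3
Drop 3: S rot1 at col 3 lands with bottom-row=2; cleared 0 line(s) (total 0); column heights now [0 0 3 5 4 2], max=5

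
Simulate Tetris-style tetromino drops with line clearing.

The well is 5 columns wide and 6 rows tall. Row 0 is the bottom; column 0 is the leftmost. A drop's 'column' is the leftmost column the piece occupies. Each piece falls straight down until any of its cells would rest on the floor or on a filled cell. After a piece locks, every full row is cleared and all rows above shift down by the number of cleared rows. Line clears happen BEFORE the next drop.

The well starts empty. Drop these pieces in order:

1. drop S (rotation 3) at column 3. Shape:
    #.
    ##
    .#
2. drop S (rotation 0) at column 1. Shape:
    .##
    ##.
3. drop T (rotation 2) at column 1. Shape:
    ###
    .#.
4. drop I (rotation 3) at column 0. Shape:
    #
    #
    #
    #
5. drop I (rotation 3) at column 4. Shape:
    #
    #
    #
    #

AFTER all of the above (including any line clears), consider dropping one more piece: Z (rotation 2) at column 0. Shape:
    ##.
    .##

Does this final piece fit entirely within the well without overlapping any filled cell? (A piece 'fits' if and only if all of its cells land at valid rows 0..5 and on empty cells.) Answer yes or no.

Answer: no

Derivation:
Drop 1: S rot3 at col 3 lands with bottom-row=0; cleared 0 line(s) (total 0); column heights now [0 0 0 3 2], max=3
Drop 2: S rot0 at col 1 lands with bottom-row=2; cleared 0 line(s) (total 0); column heights now [0 3 4 4 2], max=4
Drop 3: T rot2 at col 1 lands with bottom-row=4; cleared 0 line(s) (total 0); column heights now [0 6 6 6 2], max=6
Drop 4: I rot3 at col 0 lands with bottom-row=0; cleared 0 line(s) (total 0); column heights now [4 6 6 6 2], max=6
Drop 5: I rot3 at col 4 lands with bottom-row=2; cleared 1 line(s) (total 1); column heights now [3 5 5 5 5], max=5
Test piece Z rot2 at col 0 (width 3): heights before test = [3 5 5 5 5]; fits = False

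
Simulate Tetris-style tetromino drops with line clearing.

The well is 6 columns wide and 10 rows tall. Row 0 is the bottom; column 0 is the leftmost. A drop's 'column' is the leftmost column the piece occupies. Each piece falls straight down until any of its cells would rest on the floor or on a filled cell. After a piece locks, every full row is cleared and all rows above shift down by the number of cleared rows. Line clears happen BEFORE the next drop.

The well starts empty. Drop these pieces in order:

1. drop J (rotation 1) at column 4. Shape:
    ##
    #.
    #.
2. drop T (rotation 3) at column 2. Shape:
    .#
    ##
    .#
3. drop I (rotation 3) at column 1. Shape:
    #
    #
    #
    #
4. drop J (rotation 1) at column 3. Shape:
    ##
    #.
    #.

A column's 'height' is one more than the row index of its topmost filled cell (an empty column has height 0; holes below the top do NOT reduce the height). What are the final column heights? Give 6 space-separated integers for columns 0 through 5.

Answer: 0 4 2 6 6 3

Derivation:
Drop 1: J rot1 at col 4 lands with bottom-row=0; cleared 0 line(s) (total 0); column heights now [0 0 0 0 3 3], max=3
Drop 2: T rot3 at col 2 lands with bottom-row=0; cleared 0 line(s) (total 0); column heights now [0 0 2 3 3 3], max=3
Drop 3: I rot3 at col 1 lands with bottom-row=0; cleared 0 line(s) (total 0); column heights now [0 4 2 3 3 3], max=4
Drop 4: J rot1 at col 3 lands with bottom-row=3; cleared 0 line(s) (total 0); column heights now [0 4 2 6 6 3], max=6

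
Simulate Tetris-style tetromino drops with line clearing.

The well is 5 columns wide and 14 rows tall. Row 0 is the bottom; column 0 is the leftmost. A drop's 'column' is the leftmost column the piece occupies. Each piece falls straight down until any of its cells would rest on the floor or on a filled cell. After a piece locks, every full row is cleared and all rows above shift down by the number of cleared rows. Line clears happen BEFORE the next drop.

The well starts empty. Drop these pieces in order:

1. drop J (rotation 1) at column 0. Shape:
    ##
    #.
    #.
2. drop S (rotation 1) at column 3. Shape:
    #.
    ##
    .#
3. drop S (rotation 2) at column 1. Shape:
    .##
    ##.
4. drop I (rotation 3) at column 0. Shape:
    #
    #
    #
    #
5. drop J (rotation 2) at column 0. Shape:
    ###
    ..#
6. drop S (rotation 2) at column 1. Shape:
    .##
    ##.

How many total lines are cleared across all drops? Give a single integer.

Drop 1: J rot1 at col 0 lands with bottom-row=0; cleared 0 line(s) (total 0); column heights now [3 3 0 0 0], max=3
Drop 2: S rot1 at col 3 lands with bottom-row=0; cleared 0 line(s) (total 0); column heights now [3 3 0 3 2], max=3
Drop 3: S rot2 at col 1 lands with bottom-row=3; cleared 0 line(s) (total 0); column heights now [3 4 5 5 2], max=5
Drop 4: I rot3 at col 0 lands with bottom-row=3; cleared 0 line(s) (total 0); column heights now [7 4 5 5 2], max=7
Drop 5: J rot2 at col 0 lands with bottom-row=6; cleared 0 line(s) (total 0); column heights now [8 8 8 5 2], max=8
Drop 6: S rot2 at col 1 lands with bottom-row=8; cleared 0 line(s) (total 0); column heights now [8 9 10 10 2], max=10

Answer: 0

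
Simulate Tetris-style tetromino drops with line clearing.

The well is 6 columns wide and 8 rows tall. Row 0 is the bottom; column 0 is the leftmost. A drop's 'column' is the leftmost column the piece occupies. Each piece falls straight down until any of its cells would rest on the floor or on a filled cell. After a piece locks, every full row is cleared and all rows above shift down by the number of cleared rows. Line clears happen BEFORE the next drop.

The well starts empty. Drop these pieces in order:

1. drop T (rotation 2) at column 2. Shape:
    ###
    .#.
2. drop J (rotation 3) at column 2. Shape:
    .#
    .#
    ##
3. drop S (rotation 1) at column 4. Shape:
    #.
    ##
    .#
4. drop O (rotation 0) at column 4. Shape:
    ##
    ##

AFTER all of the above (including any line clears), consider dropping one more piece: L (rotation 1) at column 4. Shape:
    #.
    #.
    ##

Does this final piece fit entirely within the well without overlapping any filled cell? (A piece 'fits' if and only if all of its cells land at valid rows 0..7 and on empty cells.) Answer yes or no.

Drop 1: T rot2 at col 2 lands with bottom-row=0; cleared 0 line(s) (total 0); column heights now [0 0 2 2 2 0], max=2
Drop 2: J rot3 at col 2 lands with bottom-row=2; cleared 0 line(s) (total 0); column heights now [0 0 3 5 2 0], max=5
Drop 3: S rot1 at col 4 lands with bottom-row=1; cleared 0 line(s) (total 0); column heights now [0 0 3 5 4 3], max=5
Drop 4: O rot0 at col 4 lands with bottom-row=4; cleared 0 line(s) (total 0); column heights now [0 0 3 5 6 6], max=6
Test piece L rot1 at col 4 (width 2): heights before test = [0 0 3 5 6 6]; fits = False

Answer: no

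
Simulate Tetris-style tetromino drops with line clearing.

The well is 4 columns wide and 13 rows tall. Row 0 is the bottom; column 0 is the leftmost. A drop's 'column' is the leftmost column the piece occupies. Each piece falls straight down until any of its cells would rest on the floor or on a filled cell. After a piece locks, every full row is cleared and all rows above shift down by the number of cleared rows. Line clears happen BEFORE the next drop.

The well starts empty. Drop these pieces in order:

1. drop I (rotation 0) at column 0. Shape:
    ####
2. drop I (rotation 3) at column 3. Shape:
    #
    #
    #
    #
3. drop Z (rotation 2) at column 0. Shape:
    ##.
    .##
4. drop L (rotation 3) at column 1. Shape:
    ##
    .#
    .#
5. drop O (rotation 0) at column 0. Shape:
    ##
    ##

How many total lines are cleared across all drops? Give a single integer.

Drop 1: I rot0 at col 0 lands with bottom-row=0; cleared 1 line(s) (total 1); column heights now [0 0 0 0], max=0
Drop 2: I rot3 at col 3 lands with bottom-row=0; cleared 0 line(s) (total 1); column heights now [0 0 0 4], max=4
Drop 3: Z rot2 at col 0 lands with bottom-row=0; cleared 0 line(s) (total 1); column heights now [2 2 1 4], max=4
Drop 4: L rot3 at col 1 lands with bottom-row=1; cleared 1 line(s) (total 2); column heights now [0 3 3 3], max=3
Drop 5: O rot0 at col 0 lands with bottom-row=3; cleared 0 line(s) (total 2); column heights now [5 5 3 3], max=5

Answer: 2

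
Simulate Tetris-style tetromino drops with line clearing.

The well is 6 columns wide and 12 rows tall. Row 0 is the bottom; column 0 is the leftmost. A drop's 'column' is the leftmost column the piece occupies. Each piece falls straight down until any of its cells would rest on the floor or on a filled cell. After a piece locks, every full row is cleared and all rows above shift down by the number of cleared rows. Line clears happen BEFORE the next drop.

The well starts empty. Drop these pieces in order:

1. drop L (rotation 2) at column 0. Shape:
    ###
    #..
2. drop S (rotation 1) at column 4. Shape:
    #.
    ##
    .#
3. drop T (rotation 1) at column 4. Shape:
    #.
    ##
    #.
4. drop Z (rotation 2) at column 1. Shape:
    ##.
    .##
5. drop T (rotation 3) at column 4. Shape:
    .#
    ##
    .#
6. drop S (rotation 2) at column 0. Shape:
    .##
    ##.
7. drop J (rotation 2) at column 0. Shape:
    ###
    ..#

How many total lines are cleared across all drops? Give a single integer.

Drop 1: L rot2 at col 0 lands with bottom-row=0; cleared 0 line(s) (total 0); column heights now [2 2 2 0 0 0], max=2
Drop 2: S rot1 at col 4 lands with bottom-row=0; cleared 0 line(s) (total 0); column heights now [2 2 2 0 3 2], max=3
Drop 3: T rot1 at col 4 lands with bottom-row=3; cleared 0 line(s) (total 0); column heights now [2 2 2 0 6 5], max=6
Drop 4: Z rot2 at col 1 lands with bottom-row=2; cleared 0 line(s) (total 0); column heights now [2 4 4 3 6 5], max=6
Drop 5: T rot3 at col 4 lands with bottom-row=5; cleared 0 line(s) (total 0); column heights now [2 4 4 3 7 8], max=8
Drop 6: S rot2 at col 0 lands with bottom-row=4; cleared 0 line(s) (total 0); column heights now [5 6 6 3 7 8], max=8
Drop 7: J rot2 at col 0 lands with bottom-row=6; cleared 0 line(s) (total 0); column heights now [8 8 8 3 7 8], max=8

Answer: 0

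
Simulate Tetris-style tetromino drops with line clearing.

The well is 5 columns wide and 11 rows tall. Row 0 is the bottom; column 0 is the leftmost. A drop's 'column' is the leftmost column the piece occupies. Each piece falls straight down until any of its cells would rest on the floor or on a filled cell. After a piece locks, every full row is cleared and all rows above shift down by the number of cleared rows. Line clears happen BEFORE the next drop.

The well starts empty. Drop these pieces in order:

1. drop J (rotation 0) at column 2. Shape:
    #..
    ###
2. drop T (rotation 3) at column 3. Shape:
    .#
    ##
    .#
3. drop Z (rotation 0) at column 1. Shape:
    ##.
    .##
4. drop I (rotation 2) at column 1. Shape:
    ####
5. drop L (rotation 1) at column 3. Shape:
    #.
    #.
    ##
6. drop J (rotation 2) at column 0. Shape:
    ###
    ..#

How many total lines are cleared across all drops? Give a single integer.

Drop 1: J rot0 at col 2 lands with bottom-row=0; cleared 0 line(s) (total 0); column heights now [0 0 2 1 1], max=2
Drop 2: T rot3 at col 3 lands with bottom-row=1; cleared 0 line(s) (total 0); column heights now [0 0 2 3 4], max=4
Drop 3: Z rot0 at col 1 lands with bottom-row=3; cleared 0 line(s) (total 0); column heights now [0 5 5 4 4], max=5
Drop 4: I rot2 at col 1 lands with bottom-row=5; cleared 0 line(s) (total 0); column heights now [0 6 6 6 6], max=6
Drop 5: L rot1 at col 3 lands with bottom-row=6; cleared 0 line(s) (total 0); column heights now [0 6 6 9 7], max=9
Drop 6: J rot2 at col 0 lands with bottom-row=6; cleared 0 line(s) (total 0); column heights now [8 8 8 9 7], max=9

Answer: 0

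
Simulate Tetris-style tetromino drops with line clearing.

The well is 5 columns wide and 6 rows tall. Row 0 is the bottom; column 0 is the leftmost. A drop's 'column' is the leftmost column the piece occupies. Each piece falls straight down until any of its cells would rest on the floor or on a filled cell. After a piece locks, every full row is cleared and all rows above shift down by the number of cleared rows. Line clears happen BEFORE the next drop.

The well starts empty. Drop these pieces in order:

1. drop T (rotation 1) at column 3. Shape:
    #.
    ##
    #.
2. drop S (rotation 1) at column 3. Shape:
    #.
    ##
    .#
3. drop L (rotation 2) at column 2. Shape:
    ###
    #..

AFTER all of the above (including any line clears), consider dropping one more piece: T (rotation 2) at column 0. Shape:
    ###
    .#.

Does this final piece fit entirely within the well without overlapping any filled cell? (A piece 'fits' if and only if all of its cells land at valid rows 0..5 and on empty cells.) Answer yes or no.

Answer: no

Derivation:
Drop 1: T rot1 at col 3 lands with bottom-row=0; cleared 0 line(s) (total 0); column heights now [0 0 0 3 2], max=3
Drop 2: S rot1 at col 3 lands with bottom-row=2; cleared 0 line(s) (total 0); column heights now [0 0 0 5 4], max=5
Drop 3: L rot2 at col 2 lands with bottom-row=4; cleared 0 line(s) (total 0); column heights now [0 0 6 6 6], max=6
Test piece T rot2 at col 0 (width 3): heights before test = [0 0 6 6 6]; fits = False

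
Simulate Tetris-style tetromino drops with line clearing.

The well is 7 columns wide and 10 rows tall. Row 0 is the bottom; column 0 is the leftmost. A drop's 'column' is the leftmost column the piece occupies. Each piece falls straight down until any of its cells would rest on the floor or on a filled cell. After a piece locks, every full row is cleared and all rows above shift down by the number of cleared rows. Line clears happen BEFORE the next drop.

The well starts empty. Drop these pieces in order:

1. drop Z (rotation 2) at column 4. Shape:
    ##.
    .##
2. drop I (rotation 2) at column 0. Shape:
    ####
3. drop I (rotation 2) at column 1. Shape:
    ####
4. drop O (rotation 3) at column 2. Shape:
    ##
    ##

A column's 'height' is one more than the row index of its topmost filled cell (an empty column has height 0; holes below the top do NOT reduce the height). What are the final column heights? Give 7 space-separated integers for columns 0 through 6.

Drop 1: Z rot2 at col 4 lands with bottom-row=0; cleared 0 line(s) (total 0); column heights now [0 0 0 0 2 2 1], max=2
Drop 2: I rot2 at col 0 lands with bottom-row=0; cleared 0 line(s) (total 0); column heights now [1 1 1 1 2 2 1], max=2
Drop 3: I rot2 at col 1 lands with bottom-row=2; cleared 0 line(s) (total 0); column heights now [1 3 3 3 3 2 1], max=3
Drop 4: O rot3 at col 2 lands with bottom-row=3; cleared 0 line(s) (total 0); column heights now [1 3 5 5 3 2 1], max=5

Answer: 1 3 5 5 3 2 1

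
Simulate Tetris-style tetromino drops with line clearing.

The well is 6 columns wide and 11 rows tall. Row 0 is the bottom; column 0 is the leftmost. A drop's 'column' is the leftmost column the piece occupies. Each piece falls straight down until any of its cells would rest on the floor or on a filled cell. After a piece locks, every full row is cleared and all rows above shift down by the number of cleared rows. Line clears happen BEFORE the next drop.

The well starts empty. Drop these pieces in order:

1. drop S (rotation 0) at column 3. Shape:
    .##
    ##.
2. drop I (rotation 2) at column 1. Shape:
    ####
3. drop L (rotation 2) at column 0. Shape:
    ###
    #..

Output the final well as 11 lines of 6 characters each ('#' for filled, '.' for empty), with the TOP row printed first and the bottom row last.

Drop 1: S rot0 at col 3 lands with bottom-row=0; cleared 0 line(s) (total 0); column heights now [0 0 0 1 2 2], max=2
Drop 2: I rot2 at col 1 lands with bottom-row=2; cleared 0 line(s) (total 0); column heights now [0 3 3 3 3 2], max=3
Drop 3: L rot2 at col 0 lands with bottom-row=2; cleared 0 line(s) (total 0); column heights now [4 4 4 3 3 2], max=4

Answer: ......
......
......
......
......
......
......
###...
#####.
....##
...##.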